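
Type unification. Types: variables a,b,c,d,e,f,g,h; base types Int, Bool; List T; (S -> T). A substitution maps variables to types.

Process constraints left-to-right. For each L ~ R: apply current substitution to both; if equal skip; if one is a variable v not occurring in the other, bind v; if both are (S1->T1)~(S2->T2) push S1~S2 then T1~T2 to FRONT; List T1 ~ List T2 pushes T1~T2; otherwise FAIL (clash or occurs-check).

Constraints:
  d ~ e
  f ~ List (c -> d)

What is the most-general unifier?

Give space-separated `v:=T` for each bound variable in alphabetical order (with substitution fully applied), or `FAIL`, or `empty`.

Answer: d:=e f:=List (c -> e)

Derivation:
step 1: unify d ~ e  [subst: {-} | 1 pending]
  bind d := e
step 2: unify f ~ List (c -> e)  [subst: {d:=e} | 0 pending]
  bind f := List (c -> e)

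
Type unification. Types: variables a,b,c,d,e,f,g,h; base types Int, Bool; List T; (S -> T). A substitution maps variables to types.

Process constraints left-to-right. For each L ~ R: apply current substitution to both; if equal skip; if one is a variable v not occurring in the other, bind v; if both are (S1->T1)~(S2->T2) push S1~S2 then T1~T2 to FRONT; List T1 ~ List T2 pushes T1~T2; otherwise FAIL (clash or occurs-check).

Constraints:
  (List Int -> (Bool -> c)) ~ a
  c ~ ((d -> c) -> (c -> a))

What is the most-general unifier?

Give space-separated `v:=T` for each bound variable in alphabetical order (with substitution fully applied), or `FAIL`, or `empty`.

step 1: unify (List Int -> (Bool -> c)) ~ a  [subst: {-} | 1 pending]
  bind a := (List Int -> (Bool -> c))
step 2: unify c ~ ((d -> c) -> (c -> (List Int -> (Bool -> c))))  [subst: {a:=(List Int -> (Bool -> c))} | 0 pending]
  occurs-check fail: c in ((d -> c) -> (c -> (List Int -> (Bool -> c))))

Answer: FAIL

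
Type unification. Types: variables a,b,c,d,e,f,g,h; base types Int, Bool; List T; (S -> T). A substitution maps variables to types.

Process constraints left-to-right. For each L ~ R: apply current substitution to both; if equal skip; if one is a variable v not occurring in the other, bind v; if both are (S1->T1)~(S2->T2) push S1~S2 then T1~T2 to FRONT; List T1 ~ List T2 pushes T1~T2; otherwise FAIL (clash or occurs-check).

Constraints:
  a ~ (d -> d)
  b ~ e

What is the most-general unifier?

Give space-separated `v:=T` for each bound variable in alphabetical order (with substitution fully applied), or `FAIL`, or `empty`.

step 1: unify a ~ (d -> d)  [subst: {-} | 1 pending]
  bind a := (d -> d)
step 2: unify b ~ e  [subst: {a:=(d -> d)} | 0 pending]
  bind b := e

Answer: a:=(d -> d) b:=e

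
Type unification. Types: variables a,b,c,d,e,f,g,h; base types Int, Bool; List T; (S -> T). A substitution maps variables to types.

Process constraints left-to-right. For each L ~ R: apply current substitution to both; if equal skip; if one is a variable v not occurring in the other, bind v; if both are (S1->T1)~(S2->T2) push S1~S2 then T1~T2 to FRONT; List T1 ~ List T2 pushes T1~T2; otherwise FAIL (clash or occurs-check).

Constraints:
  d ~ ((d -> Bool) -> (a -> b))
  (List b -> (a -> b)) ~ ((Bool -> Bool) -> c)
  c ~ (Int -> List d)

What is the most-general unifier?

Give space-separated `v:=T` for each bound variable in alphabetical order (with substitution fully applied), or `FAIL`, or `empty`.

step 1: unify d ~ ((d -> Bool) -> (a -> b))  [subst: {-} | 2 pending]
  occurs-check fail: d in ((d -> Bool) -> (a -> b))

Answer: FAIL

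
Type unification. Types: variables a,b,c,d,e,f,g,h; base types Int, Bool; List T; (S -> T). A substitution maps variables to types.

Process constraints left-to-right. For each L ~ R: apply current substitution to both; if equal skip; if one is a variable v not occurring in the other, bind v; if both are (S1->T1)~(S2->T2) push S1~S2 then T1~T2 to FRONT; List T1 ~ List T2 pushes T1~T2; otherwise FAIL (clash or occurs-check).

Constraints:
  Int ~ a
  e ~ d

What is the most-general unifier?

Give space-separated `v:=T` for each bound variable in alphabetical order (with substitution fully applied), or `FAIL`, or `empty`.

Answer: a:=Int e:=d

Derivation:
step 1: unify Int ~ a  [subst: {-} | 1 pending]
  bind a := Int
step 2: unify e ~ d  [subst: {a:=Int} | 0 pending]
  bind e := d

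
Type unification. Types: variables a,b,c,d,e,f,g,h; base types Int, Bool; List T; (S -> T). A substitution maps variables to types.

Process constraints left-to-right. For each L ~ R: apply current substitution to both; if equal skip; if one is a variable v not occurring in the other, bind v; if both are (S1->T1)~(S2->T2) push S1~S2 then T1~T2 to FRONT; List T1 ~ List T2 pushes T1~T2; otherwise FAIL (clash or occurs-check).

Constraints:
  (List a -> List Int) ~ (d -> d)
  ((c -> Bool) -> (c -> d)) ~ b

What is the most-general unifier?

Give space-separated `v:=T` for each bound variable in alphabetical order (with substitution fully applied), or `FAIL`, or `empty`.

Answer: a:=Int b:=((c -> Bool) -> (c -> List Int)) d:=List Int

Derivation:
step 1: unify (List a -> List Int) ~ (d -> d)  [subst: {-} | 1 pending]
  -> decompose arrow: push List a~d, List Int~d
step 2: unify List a ~ d  [subst: {-} | 2 pending]
  bind d := List a
step 3: unify List Int ~ List a  [subst: {d:=List a} | 1 pending]
  -> decompose List: push Int~a
step 4: unify Int ~ a  [subst: {d:=List a} | 1 pending]
  bind a := Int
step 5: unify ((c -> Bool) -> (c -> List Int)) ~ b  [subst: {d:=List a, a:=Int} | 0 pending]
  bind b := ((c -> Bool) -> (c -> List Int))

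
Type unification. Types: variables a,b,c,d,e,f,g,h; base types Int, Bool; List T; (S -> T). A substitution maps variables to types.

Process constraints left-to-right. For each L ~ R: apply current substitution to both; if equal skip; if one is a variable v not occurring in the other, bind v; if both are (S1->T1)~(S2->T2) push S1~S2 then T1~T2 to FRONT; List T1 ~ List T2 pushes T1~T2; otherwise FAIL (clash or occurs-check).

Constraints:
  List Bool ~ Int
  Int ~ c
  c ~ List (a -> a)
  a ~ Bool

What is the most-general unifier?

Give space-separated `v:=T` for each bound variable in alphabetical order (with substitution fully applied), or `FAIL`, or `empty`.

Answer: FAIL

Derivation:
step 1: unify List Bool ~ Int  [subst: {-} | 3 pending]
  clash: List Bool vs Int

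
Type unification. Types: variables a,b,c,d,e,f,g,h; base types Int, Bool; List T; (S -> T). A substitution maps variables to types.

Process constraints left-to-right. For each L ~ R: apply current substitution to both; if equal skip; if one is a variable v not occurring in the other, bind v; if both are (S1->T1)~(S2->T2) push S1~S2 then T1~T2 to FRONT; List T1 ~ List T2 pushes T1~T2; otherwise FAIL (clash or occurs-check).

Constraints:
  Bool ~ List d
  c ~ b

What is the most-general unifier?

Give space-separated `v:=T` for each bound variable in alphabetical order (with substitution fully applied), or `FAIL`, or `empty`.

step 1: unify Bool ~ List d  [subst: {-} | 1 pending]
  clash: Bool vs List d

Answer: FAIL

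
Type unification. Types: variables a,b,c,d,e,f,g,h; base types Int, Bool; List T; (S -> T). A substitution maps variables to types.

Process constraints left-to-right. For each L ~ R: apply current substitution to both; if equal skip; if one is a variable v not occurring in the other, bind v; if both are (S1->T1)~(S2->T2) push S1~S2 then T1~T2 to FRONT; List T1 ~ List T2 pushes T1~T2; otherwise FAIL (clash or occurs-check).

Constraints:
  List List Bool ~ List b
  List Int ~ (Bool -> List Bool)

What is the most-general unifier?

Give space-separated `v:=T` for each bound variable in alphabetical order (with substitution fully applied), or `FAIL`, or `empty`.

Answer: FAIL

Derivation:
step 1: unify List List Bool ~ List b  [subst: {-} | 1 pending]
  -> decompose List: push List Bool~b
step 2: unify List Bool ~ b  [subst: {-} | 1 pending]
  bind b := List Bool
step 3: unify List Int ~ (Bool -> List Bool)  [subst: {b:=List Bool} | 0 pending]
  clash: List Int vs (Bool -> List Bool)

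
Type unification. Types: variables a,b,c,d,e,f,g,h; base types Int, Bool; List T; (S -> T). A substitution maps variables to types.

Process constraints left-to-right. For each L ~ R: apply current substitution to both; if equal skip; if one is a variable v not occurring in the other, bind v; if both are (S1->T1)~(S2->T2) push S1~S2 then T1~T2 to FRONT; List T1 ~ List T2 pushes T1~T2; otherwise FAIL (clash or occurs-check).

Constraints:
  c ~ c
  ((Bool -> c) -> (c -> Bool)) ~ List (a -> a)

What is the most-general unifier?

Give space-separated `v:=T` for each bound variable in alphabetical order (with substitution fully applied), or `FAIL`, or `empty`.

Answer: FAIL

Derivation:
step 1: unify c ~ c  [subst: {-} | 1 pending]
  -> identical, skip
step 2: unify ((Bool -> c) -> (c -> Bool)) ~ List (a -> a)  [subst: {-} | 0 pending]
  clash: ((Bool -> c) -> (c -> Bool)) vs List (a -> a)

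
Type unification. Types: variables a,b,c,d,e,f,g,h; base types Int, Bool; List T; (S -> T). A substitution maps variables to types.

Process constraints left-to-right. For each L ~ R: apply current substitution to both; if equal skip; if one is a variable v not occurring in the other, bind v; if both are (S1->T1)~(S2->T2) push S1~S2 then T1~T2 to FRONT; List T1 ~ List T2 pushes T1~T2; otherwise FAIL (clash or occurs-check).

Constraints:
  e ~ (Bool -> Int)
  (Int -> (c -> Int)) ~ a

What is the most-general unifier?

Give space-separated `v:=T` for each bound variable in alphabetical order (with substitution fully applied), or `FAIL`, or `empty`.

step 1: unify e ~ (Bool -> Int)  [subst: {-} | 1 pending]
  bind e := (Bool -> Int)
step 2: unify (Int -> (c -> Int)) ~ a  [subst: {e:=(Bool -> Int)} | 0 pending]
  bind a := (Int -> (c -> Int))

Answer: a:=(Int -> (c -> Int)) e:=(Bool -> Int)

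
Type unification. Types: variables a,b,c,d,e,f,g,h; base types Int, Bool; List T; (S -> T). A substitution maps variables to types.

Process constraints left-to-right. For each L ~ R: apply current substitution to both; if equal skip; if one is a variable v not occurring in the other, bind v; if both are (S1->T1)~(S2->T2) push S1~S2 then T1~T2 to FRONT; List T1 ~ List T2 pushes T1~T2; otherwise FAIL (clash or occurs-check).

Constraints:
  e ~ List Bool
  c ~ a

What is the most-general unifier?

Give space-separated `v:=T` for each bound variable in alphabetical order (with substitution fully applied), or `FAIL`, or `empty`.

Answer: c:=a e:=List Bool

Derivation:
step 1: unify e ~ List Bool  [subst: {-} | 1 pending]
  bind e := List Bool
step 2: unify c ~ a  [subst: {e:=List Bool} | 0 pending]
  bind c := a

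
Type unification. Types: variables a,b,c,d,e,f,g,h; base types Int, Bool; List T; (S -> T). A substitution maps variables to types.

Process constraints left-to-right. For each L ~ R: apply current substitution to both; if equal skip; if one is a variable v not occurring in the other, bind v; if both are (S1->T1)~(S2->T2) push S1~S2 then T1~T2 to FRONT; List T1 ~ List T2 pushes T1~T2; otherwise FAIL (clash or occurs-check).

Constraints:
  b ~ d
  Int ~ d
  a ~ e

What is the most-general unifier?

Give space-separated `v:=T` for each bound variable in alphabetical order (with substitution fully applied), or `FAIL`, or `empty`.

step 1: unify b ~ d  [subst: {-} | 2 pending]
  bind b := d
step 2: unify Int ~ d  [subst: {b:=d} | 1 pending]
  bind d := Int
step 3: unify a ~ e  [subst: {b:=d, d:=Int} | 0 pending]
  bind a := e

Answer: a:=e b:=Int d:=Int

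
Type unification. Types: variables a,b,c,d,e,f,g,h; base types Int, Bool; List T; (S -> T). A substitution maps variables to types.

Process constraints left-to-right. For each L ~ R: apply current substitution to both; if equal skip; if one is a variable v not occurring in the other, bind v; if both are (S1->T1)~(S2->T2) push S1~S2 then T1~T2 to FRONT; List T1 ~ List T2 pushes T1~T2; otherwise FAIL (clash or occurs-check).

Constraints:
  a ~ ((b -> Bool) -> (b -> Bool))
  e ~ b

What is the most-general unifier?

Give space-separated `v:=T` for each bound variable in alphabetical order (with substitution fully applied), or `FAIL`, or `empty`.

step 1: unify a ~ ((b -> Bool) -> (b -> Bool))  [subst: {-} | 1 pending]
  bind a := ((b -> Bool) -> (b -> Bool))
step 2: unify e ~ b  [subst: {a:=((b -> Bool) -> (b -> Bool))} | 0 pending]
  bind e := b

Answer: a:=((b -> Bool) -> (b -> Bool)) e:=b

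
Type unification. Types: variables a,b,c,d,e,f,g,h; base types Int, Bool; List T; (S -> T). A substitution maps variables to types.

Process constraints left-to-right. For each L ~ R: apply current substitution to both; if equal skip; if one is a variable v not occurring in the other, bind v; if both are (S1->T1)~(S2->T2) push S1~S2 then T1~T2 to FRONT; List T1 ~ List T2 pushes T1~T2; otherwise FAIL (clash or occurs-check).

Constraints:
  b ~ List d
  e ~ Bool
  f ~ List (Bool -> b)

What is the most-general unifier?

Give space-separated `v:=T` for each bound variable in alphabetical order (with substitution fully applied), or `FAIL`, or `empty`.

step 1: unify b ~ List d  [subst: {-} | 2 pending]
  bind b := List d
step 2: unify e ~ Bool  [subst: {b:=List d} | 1 pending]
  bind e := Bool
step 3: unify f ~ List (Bool -> List d)  [subst: {b:=List d, e:=Bool} | 0 pending]
  bind f := List (Bool -> List d)

Answer: b:=List d e:=Bool f:=List (Bool -> List d)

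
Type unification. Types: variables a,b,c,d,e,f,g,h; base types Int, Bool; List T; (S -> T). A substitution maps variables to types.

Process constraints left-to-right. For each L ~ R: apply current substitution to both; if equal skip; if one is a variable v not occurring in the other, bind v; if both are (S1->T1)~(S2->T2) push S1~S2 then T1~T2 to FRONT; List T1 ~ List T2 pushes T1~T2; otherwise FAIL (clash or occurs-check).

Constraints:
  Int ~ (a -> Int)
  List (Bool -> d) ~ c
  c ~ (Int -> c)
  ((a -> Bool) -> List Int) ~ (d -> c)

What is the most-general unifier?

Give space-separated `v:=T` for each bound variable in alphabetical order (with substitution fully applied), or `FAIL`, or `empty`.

step 1: unify Int ~ (a -> Int)  [subst: {-} | 3 pending]
  clash: Int vs (a -> Int)

Answer: FAIL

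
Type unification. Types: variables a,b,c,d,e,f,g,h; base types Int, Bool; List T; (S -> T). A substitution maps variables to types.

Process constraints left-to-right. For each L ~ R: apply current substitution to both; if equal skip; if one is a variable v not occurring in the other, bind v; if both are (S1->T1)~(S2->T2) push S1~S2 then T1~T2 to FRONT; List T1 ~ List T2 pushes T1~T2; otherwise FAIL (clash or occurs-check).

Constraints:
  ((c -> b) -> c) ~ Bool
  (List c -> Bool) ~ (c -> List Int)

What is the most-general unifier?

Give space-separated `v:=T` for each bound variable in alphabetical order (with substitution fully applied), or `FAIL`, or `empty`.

step 1: unify ((c -> b) -> c) ~ Bool  [subst: {-} | 1 pending]
  clash: ((c -> b) -> c) vs Bool

Answer: FAIL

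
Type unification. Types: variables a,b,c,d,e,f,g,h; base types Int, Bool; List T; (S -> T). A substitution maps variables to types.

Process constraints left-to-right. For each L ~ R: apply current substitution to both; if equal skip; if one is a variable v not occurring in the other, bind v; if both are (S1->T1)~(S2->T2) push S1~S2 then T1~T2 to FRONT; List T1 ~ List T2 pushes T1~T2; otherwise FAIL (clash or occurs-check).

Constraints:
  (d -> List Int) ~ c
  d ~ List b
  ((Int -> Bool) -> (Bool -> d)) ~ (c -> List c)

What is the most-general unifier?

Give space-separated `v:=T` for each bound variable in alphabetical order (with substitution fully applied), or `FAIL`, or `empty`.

Answer: FAIL

Derivation:
step 1: unify (d -> List Int) ~ c  [subst: {-} | 2 pending]
  bind c := (d -> List Int)
step 2: unify d ~ List b  [subst: {c:=(d -> List Int)} | 1 pending]
  bind d := List b
step 3: unify ((Int -> Bool) -> (Bool -> List b)) ~ ((List b -> List Int) -> List (List b -> List Int))  [subst: {c:=(d -> List Int), d:=List b} | 0 pending]
  -> decompose arrow: push (Int -> Bool)~(List b -> List Int), (Bool -> List b)~List (List b -> List Int)
step 4: unify (Int -> Bool) ~ (List b -> List Int)  [subst: {c:=(d -> List Int), d:=List b} | 1 pending]
  -> decompose arrow: push Int~List b, Bool~List Int
step 5: unify Int ~ List b  [subst: {c:=(d -> List Int), d:=List b} | 2 pending]
  clash: Int vs List b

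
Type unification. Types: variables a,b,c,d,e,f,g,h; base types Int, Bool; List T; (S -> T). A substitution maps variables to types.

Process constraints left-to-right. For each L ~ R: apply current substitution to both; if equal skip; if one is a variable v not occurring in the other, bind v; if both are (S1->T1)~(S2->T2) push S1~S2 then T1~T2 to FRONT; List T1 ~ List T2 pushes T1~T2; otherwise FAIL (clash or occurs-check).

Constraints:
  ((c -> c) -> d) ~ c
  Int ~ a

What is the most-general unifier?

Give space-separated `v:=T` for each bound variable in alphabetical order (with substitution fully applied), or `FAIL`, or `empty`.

step 1: unify ((c -> c) -> d) ~ c  [subst: {-} | 1 pending]
  occurs-check fail

Answer: FAIL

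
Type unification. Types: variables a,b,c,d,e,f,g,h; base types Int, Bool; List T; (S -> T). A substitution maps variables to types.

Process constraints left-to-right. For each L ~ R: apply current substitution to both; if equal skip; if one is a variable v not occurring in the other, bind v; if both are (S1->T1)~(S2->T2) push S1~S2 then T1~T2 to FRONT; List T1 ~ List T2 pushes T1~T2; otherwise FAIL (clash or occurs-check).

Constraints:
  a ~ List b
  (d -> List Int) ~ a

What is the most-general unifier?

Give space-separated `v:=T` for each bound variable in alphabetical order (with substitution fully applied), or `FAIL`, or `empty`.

Answer: FAIL

Derivation:
step 1: unify a ~ List b  [subst: {-} | 1 pending]
  bind a := List b
step 2: unify (d -> List Int) ~ List b  [subst: {a:=List b} | 0 pending]
  clash: (d -> List Int) vs List b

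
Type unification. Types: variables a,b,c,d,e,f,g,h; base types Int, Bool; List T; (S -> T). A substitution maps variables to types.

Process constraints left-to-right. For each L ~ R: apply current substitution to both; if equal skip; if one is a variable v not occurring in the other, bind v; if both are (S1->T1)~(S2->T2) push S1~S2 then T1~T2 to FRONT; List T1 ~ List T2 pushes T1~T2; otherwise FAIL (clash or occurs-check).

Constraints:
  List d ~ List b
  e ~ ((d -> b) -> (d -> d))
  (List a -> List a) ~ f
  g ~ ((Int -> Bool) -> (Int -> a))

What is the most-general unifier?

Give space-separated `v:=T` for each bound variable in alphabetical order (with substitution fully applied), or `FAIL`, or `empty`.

step 1: unify List d ~ List b  [subst: {-} | 3 pending]
  -> decompose List: push d~b
step 2: unify d ~ b  [subst: {-} | 3 pending]
  bind d := b
step 3: unify e ~ ((b -> b) -> (b -> b))  [subst: {d:=b} | 2 pending]
  bind e := ((b -> b) -> (b -> b))
step 4: unify (List a -> List a) ~ f  [subst: {d:=b, e:=((b -> b) -> (b -> b))} | 1 pending]
  bind f := (List a -> List a)
step 5: unify g ~ ((Int -> Bool) -> (Int -> a))  [subst: {d:=b, e:=((b -> b) -> (b -> b)), f:=(List a -> List a)} | 0 pending]
  bind g := ((Int -> Bool) -> (Int -> a))

Answer: d:=b e:=((b -> b) -> (b -> b)) f:=(List a -> List a) g:=((Int -> Bool) -> (Int -> a))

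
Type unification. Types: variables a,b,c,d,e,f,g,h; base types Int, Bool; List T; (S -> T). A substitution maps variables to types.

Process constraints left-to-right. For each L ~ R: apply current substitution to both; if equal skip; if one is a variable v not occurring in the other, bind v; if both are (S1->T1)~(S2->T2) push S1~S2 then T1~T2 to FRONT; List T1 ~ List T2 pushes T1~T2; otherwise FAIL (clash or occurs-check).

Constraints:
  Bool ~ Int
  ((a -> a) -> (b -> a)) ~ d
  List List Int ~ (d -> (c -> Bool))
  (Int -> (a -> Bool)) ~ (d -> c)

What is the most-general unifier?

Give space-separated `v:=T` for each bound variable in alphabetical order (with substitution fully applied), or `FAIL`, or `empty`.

step 1: unify Bool ~ Int  [subst: {-} | 3 pending]
  clash: Bool vs Int

Answer: FAIL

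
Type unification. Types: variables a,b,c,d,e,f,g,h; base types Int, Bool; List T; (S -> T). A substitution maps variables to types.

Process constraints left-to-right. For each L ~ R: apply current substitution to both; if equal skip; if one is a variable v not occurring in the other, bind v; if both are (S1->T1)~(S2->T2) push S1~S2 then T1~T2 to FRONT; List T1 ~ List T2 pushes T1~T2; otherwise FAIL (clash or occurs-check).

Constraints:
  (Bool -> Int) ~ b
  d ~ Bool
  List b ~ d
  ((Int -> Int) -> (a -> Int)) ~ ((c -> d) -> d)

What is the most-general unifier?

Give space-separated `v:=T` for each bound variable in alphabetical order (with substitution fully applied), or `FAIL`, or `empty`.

step 1: unify (Bool -> Int) ~ b  [subst: {-} | 3 pending]
  bind b := (Bool -> Int)
step 2: unify d ~ Bool  [subst: {b:=(Bool -> Int)} | 2 pending]
  bind d := Bool
step 3: unify List (Bool -> Int) ~ Bool  [subst: {b:=(Bool -> Int), d:=Bool} | 1 pending]
  clash: List (Bool -> Int) vs Bool

Answer: FAIL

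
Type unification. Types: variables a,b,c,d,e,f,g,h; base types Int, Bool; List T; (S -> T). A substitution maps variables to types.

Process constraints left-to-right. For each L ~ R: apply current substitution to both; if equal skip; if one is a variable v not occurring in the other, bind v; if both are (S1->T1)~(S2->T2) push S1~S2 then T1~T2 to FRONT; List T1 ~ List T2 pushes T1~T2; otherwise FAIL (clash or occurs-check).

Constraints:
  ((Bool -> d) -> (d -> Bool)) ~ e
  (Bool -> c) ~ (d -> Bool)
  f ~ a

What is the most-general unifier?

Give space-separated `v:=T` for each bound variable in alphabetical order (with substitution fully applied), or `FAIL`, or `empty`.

Answer: c:=Bool d:=Bool e:=((Bool -> Bool) -> (Bool -> Bool)) f:=a

Derivation:
step 1: unify ((Bool -> d) -> (d -> Bool)) ~ e  [subst: {-} | 2 pending]
  bind e := ((Bool -> d) -> (d -> Bool))
step 2: unify (Bool -> c) ~ (d -> Bool)  [subst: {e:=((Bool -> d) -> (d -> Bool))} | 1 pending]
  -> decompose arrow: push Bool~d, c~Bool
step 3: unify Bool ~ d  [subst: {e:=((Bool -> d) -> (d -> Bool))} | 2 pending]
  bind d := Bool
step 4: unify c ~ Bool  [subst: {e:=((Bool -> d) -> (d -> Bool)), d:=Bool} | 1 pending]
  bind c := Bool
step 5: unify f ~ a  [subst: {e:=((Bool -> d) -> (d -> Bool)), d:=Bool, c:=Bool} | 0 pending]
  bind f := a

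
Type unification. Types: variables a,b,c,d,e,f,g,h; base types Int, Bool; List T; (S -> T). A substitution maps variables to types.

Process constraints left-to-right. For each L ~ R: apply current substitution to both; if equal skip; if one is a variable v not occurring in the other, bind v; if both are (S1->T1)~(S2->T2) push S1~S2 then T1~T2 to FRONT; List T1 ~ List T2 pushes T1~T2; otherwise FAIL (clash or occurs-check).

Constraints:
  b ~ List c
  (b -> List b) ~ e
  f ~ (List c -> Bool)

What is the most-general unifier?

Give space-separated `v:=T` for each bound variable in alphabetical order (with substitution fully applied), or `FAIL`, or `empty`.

Answer: b:=List c e:=(List c -> List List c) f:=(List c -> Bool)

Derivation:
step 1: unify b ~ List c  [subst: {-} | 2 pending]
  bind b := List c
step 2: unify (List c -> List List c) ~ e  [subst: {b:=List c} | 1 pending]
  bind e := (List c -> List List c)
step 3: unify f ~ (List c -> Bool)  [subst: {b:=List c, e:=(List c -> List List c)} | 0 pending]
  bind f := (List c -> Bool)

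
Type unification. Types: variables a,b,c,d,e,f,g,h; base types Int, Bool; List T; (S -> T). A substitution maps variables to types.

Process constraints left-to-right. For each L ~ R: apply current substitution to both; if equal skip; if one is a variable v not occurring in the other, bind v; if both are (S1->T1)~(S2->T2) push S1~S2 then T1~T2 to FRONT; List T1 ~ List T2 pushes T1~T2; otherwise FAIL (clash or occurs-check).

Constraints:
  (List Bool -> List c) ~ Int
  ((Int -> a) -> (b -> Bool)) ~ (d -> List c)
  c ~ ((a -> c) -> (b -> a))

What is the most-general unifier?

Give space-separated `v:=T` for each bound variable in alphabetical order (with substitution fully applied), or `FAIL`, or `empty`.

step 1: unify (List Bool -> List c) ~ Int  [subst: {-} | 2 pending]
  clash: (List Bool -> List c) vs Int

Answer: FAIL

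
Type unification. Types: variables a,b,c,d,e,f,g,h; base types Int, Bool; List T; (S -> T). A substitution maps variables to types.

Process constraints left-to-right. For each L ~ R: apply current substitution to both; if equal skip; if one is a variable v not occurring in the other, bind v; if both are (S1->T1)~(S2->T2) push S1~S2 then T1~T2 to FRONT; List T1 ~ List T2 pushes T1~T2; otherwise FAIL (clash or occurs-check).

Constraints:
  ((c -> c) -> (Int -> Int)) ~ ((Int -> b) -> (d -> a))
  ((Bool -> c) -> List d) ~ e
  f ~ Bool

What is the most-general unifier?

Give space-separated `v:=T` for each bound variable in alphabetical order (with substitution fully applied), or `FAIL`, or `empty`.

step 1: unify ((c -> c) -> (Int -> Int)) ~ ((Int -> b) -> (d -> a))  [subst: {-} | 2 pending]
  -> decompose arrow: push (c -> c)~(Int -> b), (Int -> Int)~(d -> a)
step 2: unify (c -> c) ~ (Int -> b)  [subst: {-} | 3 pending]
  -> decompose arrow: push c~Int, c~b
step 3: unify c ~ Int  [subst: {-} | 4 pending]
  bind c := Int
step 4: unify Int ~ b  [subst: {c:=Int} | 3 pending]
  bind b := Int
step 5: unify (Int -> Int) ~ (d -> a)  [subst: {c:=Int, b:=Int} | 2 pending]
  -> decompose arrow: push Int~d, Int~a
step 6: unify Int ~ d  [subst: {c:=Int, b:=Int} | 3 pending]
  bind d := Int
step 7: unify Int ~ a  [subst: {c:=Int, b:=Int, d:=Int} | 2 pending]
  bind a := Int
step 8: unify ((Bool -> Int) -> List Int) ~ e  [subst: {c:=Int, b:=Int, d:=Int, a:=Int} | 1 pending]
  bind e := ((Bool -> Int) -> List Int)
step 9: unify f ~ Bool  [subst: {c:=Int, b:=Int, d:=Int, a:=Int, e:=((Bool -> Int) -> List Int)} | 0 pending]
  bind f := Bool

Answer: a:=Int b:=Int c:=Int d:=Int e:=((Bool -> Int) -> List Int) f:=Bool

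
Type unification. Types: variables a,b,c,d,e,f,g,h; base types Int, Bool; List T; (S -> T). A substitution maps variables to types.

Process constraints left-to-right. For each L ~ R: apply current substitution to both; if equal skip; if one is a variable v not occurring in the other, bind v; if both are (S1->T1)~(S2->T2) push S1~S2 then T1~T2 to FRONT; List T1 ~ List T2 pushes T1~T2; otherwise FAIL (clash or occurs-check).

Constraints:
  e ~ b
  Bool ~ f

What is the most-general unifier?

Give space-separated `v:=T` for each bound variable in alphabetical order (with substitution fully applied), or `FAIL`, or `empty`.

Answer: e:=b f:=Bool

Derivation:
step 1: unify e ~ b  [subst: {-} | 1 pending]
  bind e := b
step 2: unify Bool ~ f  [subst: {e:=b} | 0 pending]
  bind f := Bool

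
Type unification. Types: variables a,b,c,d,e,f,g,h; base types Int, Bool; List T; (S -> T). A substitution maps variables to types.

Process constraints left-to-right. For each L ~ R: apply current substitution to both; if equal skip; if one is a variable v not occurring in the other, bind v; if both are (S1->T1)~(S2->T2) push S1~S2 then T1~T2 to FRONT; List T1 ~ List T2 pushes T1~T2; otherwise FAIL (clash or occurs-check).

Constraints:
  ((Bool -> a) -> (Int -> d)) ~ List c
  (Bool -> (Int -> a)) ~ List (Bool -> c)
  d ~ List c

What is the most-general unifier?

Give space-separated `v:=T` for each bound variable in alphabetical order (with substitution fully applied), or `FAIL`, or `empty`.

step 1: unify ((Bool -> a) -> (Int -> d)) ~ List c  [subst: {-} | 2 pending]
  clash: ((Bool -> a) -> (Int -> d)) vs List c

Answer: FAIL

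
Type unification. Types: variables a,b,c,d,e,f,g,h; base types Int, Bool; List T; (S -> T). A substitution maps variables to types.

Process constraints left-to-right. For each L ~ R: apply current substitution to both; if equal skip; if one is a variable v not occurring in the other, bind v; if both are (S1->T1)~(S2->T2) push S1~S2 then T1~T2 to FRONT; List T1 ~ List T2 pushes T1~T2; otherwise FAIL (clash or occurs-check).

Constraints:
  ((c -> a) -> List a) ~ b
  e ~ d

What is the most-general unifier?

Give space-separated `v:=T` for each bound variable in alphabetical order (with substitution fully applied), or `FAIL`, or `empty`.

step 1: unify ((c -> a) -> List a) ~ b  [subst: {-} | 1 pending]
  bind b := ((c -> a) -> List a)
step 2: unify e ~ d  [subst: {b:=((c -> a) -> List a)} | 0 pending]
  bind e := d

Answer: b:=((c -> a) -> List a) e:=d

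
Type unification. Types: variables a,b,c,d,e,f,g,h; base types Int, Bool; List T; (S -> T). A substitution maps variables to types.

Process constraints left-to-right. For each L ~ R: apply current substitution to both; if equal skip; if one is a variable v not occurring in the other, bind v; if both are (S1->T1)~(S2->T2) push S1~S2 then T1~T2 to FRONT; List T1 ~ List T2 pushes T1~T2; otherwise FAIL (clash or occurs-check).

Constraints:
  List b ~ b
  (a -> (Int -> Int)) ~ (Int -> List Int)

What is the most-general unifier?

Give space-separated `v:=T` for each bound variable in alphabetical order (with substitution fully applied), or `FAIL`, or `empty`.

Answer: FAIL

Derivation:
step 1: unify List b ~ b  [subst: {-} | 1 pending]
  occurs-check fail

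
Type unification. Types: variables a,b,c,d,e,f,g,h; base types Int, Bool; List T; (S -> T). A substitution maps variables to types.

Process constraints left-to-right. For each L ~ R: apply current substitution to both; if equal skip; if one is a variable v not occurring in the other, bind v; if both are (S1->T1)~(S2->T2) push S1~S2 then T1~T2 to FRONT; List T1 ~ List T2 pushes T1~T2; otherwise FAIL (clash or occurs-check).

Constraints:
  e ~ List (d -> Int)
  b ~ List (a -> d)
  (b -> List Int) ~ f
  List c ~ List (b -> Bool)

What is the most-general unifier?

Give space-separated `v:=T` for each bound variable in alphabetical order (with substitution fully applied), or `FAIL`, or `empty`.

Answer: b:=List (a -> d) c:=(List (a -> d) -> Bool) e:=List (d -> Int) f:=(List (a -> d) -> List Int)

Derivation:
step 1: unify e ~ List (d -> Int)  [subst: {-} | 3 pending]
  bind e := List (d -> Int)
step 2: unify b ~ List (a -> d)  [subst: {e:=List (d -> Int)} | 2 pending]
  bind b := List (a -> d)
step 3: unify (List (a -> d) -> List Int) ~ f  [subst: {e:=List (d -> Int), b:=List (a -> d)} | 1 pending]
  bind f := (List (a -> d) -> List Int)
step 4: unify List c ~ List (List (a -> d) -> Bool)  [subst: {e:=List (d -> Int), b:=List (a -> d), f:=(List (a -> d) -> List Int)} | 0 pending]
  -> decompose List: push c~(List (a -> d) -> Bool)
step 5: unify c ~ (List (a -> d) -> Bool)  [subst: {e:=List (d -> Int), b:=List (a -> d), f:=(List (a -> d) -> List Int)} | 0 pending]
  bind c := (List (a -> d) -> Bool)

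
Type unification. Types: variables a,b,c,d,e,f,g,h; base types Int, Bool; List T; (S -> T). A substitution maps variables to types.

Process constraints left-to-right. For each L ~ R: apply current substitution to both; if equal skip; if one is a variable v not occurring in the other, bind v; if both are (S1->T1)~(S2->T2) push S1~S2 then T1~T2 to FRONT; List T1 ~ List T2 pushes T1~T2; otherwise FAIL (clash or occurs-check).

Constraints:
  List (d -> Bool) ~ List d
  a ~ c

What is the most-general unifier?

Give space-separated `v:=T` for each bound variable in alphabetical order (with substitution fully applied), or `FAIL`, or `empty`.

Answer: FAIL

Derivation:
step 1: unify List (d -> Bool) ~ List d  [subst: {-} | 1 pending]
  -> decompose List: push (d -> Bool)~d
step 2: unify (d -> Bool) ~ d  [subst: {-} | 1 pending]
  occurs-check fail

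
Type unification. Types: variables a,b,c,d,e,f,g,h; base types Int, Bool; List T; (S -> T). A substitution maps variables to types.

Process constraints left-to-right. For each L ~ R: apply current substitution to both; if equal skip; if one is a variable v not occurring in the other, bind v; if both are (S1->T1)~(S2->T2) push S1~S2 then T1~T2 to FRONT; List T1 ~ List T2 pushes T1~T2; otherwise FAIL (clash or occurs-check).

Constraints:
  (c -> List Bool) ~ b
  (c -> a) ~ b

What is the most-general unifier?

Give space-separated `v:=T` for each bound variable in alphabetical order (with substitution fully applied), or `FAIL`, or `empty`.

step 1: unify (c -> List Bool) ~ b  [subst: {-} | 1 pending]
  bind b := (c -> List Bool)
step 2: unify (c -> a) ~ (c -> List Bool)  [subst: {b:=(c -> List Bool)} | 0 pending]
  -> decompose arrow: push c~c, a~List Bool
step 3: unify c ~ c  [subst: {b:=(c -> List Bool)} | 1 pending]
  -> identical, skip
step 4: unify a ~ List Bool  [subst: {b:=(c -> List Bool)} | 0 pending]
  bind a := List Bool

Answer: a:=List Bool b:=(c -> List Bool)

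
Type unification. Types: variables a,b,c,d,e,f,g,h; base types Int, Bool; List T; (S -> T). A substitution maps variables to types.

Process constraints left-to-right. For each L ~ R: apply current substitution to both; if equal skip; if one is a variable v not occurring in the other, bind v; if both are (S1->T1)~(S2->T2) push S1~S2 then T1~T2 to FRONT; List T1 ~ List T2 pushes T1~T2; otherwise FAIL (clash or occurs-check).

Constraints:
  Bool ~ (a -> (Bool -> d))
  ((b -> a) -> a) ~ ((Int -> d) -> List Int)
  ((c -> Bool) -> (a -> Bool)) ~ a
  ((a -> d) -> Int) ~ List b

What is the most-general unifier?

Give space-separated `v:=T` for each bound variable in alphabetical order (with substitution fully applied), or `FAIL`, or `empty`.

Answer: FAIL

Derivation:
step 1: unify Bool ~ (a -> (Bool -> d))  [subst: {-} | 3 pending]
  clash: Bool vs (a -> (Bool -> d))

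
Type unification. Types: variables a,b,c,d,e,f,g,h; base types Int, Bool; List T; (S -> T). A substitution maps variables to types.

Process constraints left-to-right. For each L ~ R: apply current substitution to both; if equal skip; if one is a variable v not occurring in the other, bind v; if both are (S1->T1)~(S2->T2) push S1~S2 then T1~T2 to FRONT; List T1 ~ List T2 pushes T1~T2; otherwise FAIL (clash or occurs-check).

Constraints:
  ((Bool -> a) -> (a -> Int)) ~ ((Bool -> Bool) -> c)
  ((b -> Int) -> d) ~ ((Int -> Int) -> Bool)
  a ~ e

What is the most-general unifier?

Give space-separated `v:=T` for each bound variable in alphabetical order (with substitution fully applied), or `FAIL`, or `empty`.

Answer: a:=Bool b:=Int c:=(Bool -> Int) d:=Bool e:=Bool

Derivation:
step 1: unify ((Bool -> a) -> (a -> Int)) ~ ((Bool -> Bool) -> c)  [subst: {-} | 2 pending]
  -> decompose arrow: push (Bool -> a)~(Bool -> Bool), (a -> Int)~c
step 2: unify (Bool -> a) ~ (Bool -> Bool)  [subst: {-} | 3 pending]
  -> decompose arrow: push Bool~Bool, a~Bool
step 3: unify Bool ~ Bool  [subst: {-} | 4 pending]
  -> identical, skip
step 4: unify a ~ Bool  [subst: {-} | 3 pending]
  bind a := Bool
step 5: unify (Bool -> Int) ~ c  [subst: {a:=Bool} | 2 pending]
  bind c := (Bool -> Int)
step 6: unify ((b -> Int) -> d) ~ ((Int -> Int) -> Bool)  [subst: {a:=Bool, c:=(Bool -> Int)} | 1 pending]
  -> decompose arrow: push (b -> Int)~(Int -> Int), d~Bool
step 7: unify (b -> Int) ~ (Int -> Int)  [subst: {a:=Bool, c:=(Bool -> Int)} | 2 pending]
  -> decompose arrow: push b~Int, Int~Int
step 8: unify b ~ Int  [subst: {a:=Bool, c:=(Bool -> Int)} | 3 pending]
  bind b := Int
step 9: unify Int ~ Int  [subst: {a:=Bool, c:=(Bool -> Int), b:=Int} | 2 pending]
  -> identical, skip
step 10: unify d ~ Bool  [subst: {a:=Bool, c:=(Bool -> Int), b:=Int} | 1 pending]
  bind d := Bool
step 11: unify Bool ~ e  [subst: {a:=Bool, c:=(Bool -> Int), b:=Int, d:=Bool} | 0 pending]
  bind e := Bool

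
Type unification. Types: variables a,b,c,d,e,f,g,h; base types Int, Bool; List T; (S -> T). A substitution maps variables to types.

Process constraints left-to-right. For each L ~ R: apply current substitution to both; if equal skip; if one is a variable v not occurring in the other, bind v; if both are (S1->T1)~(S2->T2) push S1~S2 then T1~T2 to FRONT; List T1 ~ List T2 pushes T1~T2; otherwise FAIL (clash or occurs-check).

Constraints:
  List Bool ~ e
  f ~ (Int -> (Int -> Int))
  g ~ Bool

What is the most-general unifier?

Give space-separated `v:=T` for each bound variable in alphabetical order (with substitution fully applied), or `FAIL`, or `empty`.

Answer: e:=List Bool f:=(Int -> (Int -> Int)) g:=Bool

Derivation:
step 1: unify List Bool ~ e  [subst: {-} | 2 pending]
  bind e := List Bool
step 2: unify f ~ (Int -> (Int -> Int))  [subst: {e:=List Bool} | 1 pending]
  bind f := (Int -> (Int -> Int))
step 3: unify g ~ Bool  [subst: {e:=List Bool, f:=(Int -> (Int -> Int))} | 0 pending]
  bind g := Bool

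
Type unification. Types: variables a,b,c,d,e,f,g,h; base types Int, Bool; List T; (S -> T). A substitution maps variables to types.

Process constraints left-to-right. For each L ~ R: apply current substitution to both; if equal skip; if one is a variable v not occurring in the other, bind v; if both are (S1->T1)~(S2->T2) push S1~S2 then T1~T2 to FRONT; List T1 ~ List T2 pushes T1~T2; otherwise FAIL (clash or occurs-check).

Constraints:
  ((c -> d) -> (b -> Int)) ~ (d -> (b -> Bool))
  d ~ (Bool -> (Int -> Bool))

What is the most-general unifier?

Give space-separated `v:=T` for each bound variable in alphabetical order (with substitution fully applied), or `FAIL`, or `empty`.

Answer: FAIL

Derivation:
step 1: unify ((c -> d) -> (b -> Int)) ~ (d -> (b -> Bool))  [subst: {-} | 1 pending]
  -> decompose arrow: push (c -> d)~d, (b -> Int)~(b -> Bool)
step 2: unify (c -> d) ~ d  [subst: {-} | 2 pending]
  occurs-check fail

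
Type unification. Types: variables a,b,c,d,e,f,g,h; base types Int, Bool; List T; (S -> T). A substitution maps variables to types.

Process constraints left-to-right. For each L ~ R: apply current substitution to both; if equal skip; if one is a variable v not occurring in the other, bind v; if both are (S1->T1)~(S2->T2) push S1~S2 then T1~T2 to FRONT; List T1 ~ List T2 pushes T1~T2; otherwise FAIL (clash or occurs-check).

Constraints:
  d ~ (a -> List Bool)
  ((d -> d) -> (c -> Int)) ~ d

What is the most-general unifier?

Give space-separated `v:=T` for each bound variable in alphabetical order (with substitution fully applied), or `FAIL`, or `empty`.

step 1: unify d ~ (a -> List Bool)  [subst: {-} | 1 pending]
  bind d := (a -> List Bool)
step 2: unify (((a -> List Bool) -> (a -> List Bool)) -> (c -> Int)) ~ (a -> List Bool)  [subst: {d:=(a -> List Bool)} | 0 pending]
  -> decompose arrow: push ((a -> List Bool) -> (a -> List Bool))~a, (c -> Int)~List Bool
step 3: unify ((a -> List Bool) -> (a -> List Bool)) ~ a  [subst: {d:=(a -> List Bool)} | 1 pending]
  occurs-check fail

Answer: FAIL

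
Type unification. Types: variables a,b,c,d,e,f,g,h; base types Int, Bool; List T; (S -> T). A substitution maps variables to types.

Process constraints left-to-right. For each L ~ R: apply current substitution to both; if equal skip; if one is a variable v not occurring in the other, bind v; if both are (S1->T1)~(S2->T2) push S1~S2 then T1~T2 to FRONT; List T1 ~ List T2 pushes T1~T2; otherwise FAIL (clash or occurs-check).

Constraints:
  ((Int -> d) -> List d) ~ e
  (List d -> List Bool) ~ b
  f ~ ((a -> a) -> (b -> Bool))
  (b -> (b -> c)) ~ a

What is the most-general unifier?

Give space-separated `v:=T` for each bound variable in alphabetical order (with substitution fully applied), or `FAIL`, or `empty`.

step 1: unify ((Int -> d) -> List d) ~ e  [subst: {-} | 3 pending]
  bind e := ((Int -> d) -> List d)
step 2: unify (List d -> List Bool) ~ b  [subst: {e:=((Int -> d) -> List d)} | 2 pending]
  bind b := (List d -> List Bool)
step 3: unify f ~ ((a -> a) -> ((List d -> List Bool) -> Bool))  [subst: {e:=((Int -> d) -> List d), b:=(List d -> List Bool)} | 1 pending]
  bind f := ((a -> a) -> ((List d -> List Bool) -> Bool))
step 4: unify ((List d -> List Bool) -> ((List d -> List Bool) -> c)) ~ a  [subst: {e:=((Int -> d) -> List d), b:=(List d -> List Bool), f:=((a -> a) -> ((List d -> List Bool) -> Bool))} | 0 pending]
  bind a := ((List d -> List Bool) -> ((List d -> List Bool) -> c))

Answer: a:=((List d -> List Bool) -> ((List d -> List Bool) -> c)) b:=(List d -> List Bool) e:=((Int -> d) -> List d) f:=((((List d -> List Bool) -> ((List d -> List Bool) -> c)) -> ((List d -> List Bool) -> ((List d -> List Bool) -> c))) -> ((List d -> List Bool) -> Bool))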